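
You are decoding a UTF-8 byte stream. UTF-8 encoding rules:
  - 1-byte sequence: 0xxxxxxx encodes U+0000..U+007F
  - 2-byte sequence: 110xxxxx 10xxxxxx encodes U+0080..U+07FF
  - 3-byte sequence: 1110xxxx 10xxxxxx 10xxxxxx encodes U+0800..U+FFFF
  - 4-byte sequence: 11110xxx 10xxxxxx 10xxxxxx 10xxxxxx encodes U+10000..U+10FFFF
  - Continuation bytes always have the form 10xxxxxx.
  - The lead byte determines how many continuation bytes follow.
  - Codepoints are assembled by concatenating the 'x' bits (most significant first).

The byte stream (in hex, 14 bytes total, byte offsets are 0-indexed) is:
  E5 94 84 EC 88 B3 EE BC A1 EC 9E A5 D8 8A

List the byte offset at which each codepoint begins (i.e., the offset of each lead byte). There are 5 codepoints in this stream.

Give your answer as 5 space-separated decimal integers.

Byte[0]=E5: 3-byte lead, need 2 cont bytes. acc=0x5
Byte[1]=94: continuation. acc=(acc<<6)|0x14=0x154
Byte[2]=84: continuation. acc=(acc<<6)|0x04=0x5504
Completed: cp=U+5504 (starts at byte 0)
Byte[3]=EC: 3-byte lead, need 2 cont bytes. acc=0xC
Byte[4]=88: continuation. acc=(acc<<6)|0x08=0x308
Byte[5]=B3: continuation. acc=(acc<<6)|0x33=0xC233
Completed: cp=U+C233 (starts at byte 3)
Byte[6]=EE: 3-byte lead, need 2 cont bytes. acc=0xE
Byte[7]=BC: continuation. acc=(acc<<6)|0x3C=0x3BC
Byte[8]=A1: continuation. acc=(acc<<6)|0x21=0xEF21
Completed: cp=U+EF21 (starts at byte 6)
Byte[9]=EC: 3-byte lead, need 2 cont bytes. acc=0xC
Byte[10]=9E: continuation. acc=(acc<<6)|0x1E=0x31E
Byte[11]=A5: continuation. acc=(acc<<6)|0x25=0xC7A5
Completed: cp=U+C7A5 (starts at byte 9)
Byte[12]=D8: 2-byte lead, need 1 cont bytes. acc=0x18
Byte[13]=8A: continuation. acc=(acc<<6)|0x0A=0x60A
Completed: cp=U+060A (starts at byte 12)

Answer: 0 3 6 9 12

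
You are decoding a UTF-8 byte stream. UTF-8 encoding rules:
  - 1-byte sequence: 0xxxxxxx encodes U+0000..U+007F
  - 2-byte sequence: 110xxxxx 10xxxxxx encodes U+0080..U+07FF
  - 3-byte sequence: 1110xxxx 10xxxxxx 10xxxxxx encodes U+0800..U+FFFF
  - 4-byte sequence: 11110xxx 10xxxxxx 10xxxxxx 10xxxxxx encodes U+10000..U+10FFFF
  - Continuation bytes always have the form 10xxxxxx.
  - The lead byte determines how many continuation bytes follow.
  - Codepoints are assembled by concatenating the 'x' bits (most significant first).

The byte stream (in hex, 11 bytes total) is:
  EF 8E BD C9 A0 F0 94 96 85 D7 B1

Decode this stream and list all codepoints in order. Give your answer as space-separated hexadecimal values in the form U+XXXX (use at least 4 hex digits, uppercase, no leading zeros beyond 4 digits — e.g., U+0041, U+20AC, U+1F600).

Answer: U+F3BD U+0260 U+14585 U+05F1

Derivation:
Byte[0]=EF: 3-byte lead, need 2 cont bytes. acc=0xF
Byte[1]=8E: continuation. acc=(acc<<6)|0x0E=0x3CE
Byte[2]=BD: continuation. acc=(acc<<6)|0x3D=0xF3BD
Completed: cp=U+F3BD (starts at byte 0)
Byte[3]=C9: 2-byte lead, need 1 cont bytes. acc=0x9
Byte[4]=A0: continuation. acc=(acc<<6)|0x20=0x260
Completed: cp=U+0260 (starts at byte 3)
Byte[5]=F0: 4-byte lead, need 3 cont bytes. acc=0x0
Byte[6]=94: continuation. acc=(acc<<6)|0x14=0x14
Byte[7]=96: continuation. acc=(acc<<6)|0x16=0x516
Byte[8]=85: continuation. acc=(acc<<6)|0x05=0x14585
Completed: cp=U+14585 (starts at byte 5)
Byte[9]=D7: 2-byte lead, need 1 cont bytes. acc=0x17
Byte[10]=B1: continuation. acc=(acc<<6)|0x31=0x5F1
Completed: cp=U+05F1 (starts at byte 9)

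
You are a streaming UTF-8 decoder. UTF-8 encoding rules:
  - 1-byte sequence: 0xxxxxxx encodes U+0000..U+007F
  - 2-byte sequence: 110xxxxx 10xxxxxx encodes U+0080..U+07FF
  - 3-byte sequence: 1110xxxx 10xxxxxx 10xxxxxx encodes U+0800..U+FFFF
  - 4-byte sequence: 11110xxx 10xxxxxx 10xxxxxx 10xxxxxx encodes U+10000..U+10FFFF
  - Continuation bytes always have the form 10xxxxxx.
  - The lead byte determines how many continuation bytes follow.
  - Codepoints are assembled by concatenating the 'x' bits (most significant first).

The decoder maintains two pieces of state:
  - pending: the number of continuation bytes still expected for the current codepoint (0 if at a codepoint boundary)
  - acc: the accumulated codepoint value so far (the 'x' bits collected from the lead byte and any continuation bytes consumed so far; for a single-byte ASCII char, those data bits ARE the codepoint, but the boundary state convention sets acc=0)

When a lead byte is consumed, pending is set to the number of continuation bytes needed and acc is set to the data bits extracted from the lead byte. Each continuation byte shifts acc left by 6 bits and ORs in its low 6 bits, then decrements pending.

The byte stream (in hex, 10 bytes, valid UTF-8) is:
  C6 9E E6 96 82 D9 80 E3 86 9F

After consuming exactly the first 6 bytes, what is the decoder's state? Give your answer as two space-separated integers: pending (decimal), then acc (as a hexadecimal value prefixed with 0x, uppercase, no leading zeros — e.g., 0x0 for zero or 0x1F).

Byte[0]=C6: 2-byte lead. pending=1, acc=0x6
Byte[1]=9E: continuation. acc=(acc<<6)|0x1E=0x19E, pending=0
Byte[2]=E6: 3-byte lead. pending=2, acc=0x6
Byte[3]=96: continuation. acc=(acc<<6)|0x16=0x196, pending=1
Byte[4]=82: continuation. acc=(acc<<6)|0x02=0x6582, pending=0
Byte[5]=D9: 2-byte lead. pending=1, acc=0x19

Answer: 1 0x19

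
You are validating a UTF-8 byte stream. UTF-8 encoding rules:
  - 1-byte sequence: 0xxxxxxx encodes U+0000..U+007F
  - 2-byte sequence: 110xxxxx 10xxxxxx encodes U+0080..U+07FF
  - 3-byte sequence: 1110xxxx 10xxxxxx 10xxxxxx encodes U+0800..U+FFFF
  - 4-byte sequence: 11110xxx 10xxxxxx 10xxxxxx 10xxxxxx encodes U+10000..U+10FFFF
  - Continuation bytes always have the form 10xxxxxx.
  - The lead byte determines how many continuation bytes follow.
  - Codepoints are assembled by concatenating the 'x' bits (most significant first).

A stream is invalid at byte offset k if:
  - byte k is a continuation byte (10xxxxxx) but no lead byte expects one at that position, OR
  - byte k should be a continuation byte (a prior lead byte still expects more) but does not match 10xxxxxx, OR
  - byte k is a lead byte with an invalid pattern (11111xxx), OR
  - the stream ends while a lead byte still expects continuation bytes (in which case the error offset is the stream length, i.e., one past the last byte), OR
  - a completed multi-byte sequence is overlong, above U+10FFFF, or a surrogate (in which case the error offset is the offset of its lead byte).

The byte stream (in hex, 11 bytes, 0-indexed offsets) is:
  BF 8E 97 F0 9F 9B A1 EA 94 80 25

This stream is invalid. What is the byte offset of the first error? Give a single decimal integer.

Byte[0]=BF: INVALID lead byte (not 0xxx/110x/1110/11110)

Answer: 0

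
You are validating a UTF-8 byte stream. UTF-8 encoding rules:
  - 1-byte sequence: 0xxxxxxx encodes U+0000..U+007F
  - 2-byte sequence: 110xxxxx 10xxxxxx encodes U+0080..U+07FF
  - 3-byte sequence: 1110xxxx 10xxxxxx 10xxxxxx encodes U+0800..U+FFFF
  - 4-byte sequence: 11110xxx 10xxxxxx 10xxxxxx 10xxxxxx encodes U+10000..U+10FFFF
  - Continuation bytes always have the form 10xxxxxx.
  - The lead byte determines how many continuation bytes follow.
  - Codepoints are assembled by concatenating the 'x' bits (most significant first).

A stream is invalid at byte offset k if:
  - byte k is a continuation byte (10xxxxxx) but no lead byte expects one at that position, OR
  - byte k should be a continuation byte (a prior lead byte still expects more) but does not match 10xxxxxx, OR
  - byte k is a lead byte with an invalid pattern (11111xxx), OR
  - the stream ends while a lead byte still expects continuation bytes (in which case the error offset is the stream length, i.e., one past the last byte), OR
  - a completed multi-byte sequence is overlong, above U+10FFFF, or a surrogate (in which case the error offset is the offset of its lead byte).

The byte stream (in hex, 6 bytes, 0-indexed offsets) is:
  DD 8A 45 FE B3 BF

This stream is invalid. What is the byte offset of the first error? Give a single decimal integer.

Answer: 3

Derivation:
Byte[0]=DD: 2-byte lead, need 1 cont bytes. acc=0x1D
Byte[1]=8A: continuation. acc=(acc<<6)|0x0A=0x74A
Completed: cp=U+074A (starts at byte 0)
Byte[2]=45: 1-byte ASCII. cp=U+0045
Byte[3]=FE: INVALID lead byte (not 0xxx/110x/1110/11110)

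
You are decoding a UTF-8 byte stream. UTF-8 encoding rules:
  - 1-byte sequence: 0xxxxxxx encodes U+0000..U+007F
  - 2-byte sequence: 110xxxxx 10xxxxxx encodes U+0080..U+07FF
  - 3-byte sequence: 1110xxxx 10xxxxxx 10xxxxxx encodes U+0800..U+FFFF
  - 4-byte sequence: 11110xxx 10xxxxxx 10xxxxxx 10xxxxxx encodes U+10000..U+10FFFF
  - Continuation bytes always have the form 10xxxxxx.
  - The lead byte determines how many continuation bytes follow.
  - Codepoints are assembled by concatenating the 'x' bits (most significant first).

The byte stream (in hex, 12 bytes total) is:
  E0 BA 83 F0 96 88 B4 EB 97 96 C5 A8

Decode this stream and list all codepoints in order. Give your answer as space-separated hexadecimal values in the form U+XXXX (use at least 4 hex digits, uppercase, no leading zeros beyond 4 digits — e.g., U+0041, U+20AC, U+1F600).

Answer: U+0E83 U+16234 U+B5D6 U+0168

Derivation:
Byte[0]=E0: 3-byte lead, need 2 cont bytes. acc=0x0
Byte[1]=BA: continuation. acc=(acc<<6)|0x3A=0x3A
Byte[2]=83: continuation. acc=(acc<<6)|0x03=0xE83
Completed: cp=U+0E83 (starts at byte 0)
Byte[3]=F0: 4-byte lead, need 3 cont bytes. acc=0x0
Byte[4]=96: continuation. acc=(acc<<6)|0x16=0x16
Byte[5]=88: continuation. acc=(acc<<6)|0x08=0x588
Byte[6]=B4: continuation. acc=(acc<<6)|0x34=0x16234
Completed: cp=U+16234 (starts at byte 3)
Byte[7]=EB: 3-byte lead, need 2 cont bytes. acc=0xB
Byte[8]=97: continuation. acc=(acc<<6)|0x17=0x2D7
Byte[9]=96: continuation. acc=(acc<<6)|0x16=0xB5D6
Completed: cp=U+B5D6 (starts at byte 7)
Byte[10]=C5: 2-byte lead, need 1 cont bytes. acc=0x5
Byte[11]=A8: continuation. acc=(acc<<6)|0x28=0x168
Completed: cp=U+0168 (starts at byte 10)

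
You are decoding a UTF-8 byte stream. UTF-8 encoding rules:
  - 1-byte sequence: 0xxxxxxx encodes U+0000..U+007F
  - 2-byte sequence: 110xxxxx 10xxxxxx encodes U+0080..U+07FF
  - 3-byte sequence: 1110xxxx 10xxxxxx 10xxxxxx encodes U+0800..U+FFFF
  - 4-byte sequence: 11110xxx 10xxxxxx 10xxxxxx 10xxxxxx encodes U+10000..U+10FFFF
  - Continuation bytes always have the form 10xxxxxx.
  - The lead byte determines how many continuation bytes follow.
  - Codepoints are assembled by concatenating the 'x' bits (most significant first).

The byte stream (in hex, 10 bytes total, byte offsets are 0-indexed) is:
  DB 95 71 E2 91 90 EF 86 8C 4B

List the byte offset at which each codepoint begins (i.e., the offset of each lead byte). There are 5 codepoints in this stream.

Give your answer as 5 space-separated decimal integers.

Byte[0]=DB: 2-byte lead, need 1 cont bytes. acc=0x1B
Byte[1]=95: continuation. acc=(acc<<6)|0x15=0x6D5
Completed: cp=U+06D5 (starts at byte 0)
Byte[2]=71: 1-byte ASCII. cp=U+0071
Byte[3]=E2: 3-byte lead, need 2 cont bytes. acc=0x2
Byte[4]=91: continuation. acc=(acc<<6)|0x11=0x91
Byte[5]=90: continuation. acc=(acc<<6)|0x10=0x2450
Completed: cp=U+2450 (starts at byte 3)
Byte[6]=EF: 3-byte lead, need 2 cont bytes. acc=0xF
Byte[7]=86: continuation. acc=(acc<<6)|0x06=0x3C6
Byte[8]=8C: continuation. acc=(acc<<6)|0x0C=0xF18C
Completed: cp=U+F18C (starts at byte 6)
Byte[9]=4B: 1-byte ASCII. cp=U+004B

Answer: 0 2 3 6 9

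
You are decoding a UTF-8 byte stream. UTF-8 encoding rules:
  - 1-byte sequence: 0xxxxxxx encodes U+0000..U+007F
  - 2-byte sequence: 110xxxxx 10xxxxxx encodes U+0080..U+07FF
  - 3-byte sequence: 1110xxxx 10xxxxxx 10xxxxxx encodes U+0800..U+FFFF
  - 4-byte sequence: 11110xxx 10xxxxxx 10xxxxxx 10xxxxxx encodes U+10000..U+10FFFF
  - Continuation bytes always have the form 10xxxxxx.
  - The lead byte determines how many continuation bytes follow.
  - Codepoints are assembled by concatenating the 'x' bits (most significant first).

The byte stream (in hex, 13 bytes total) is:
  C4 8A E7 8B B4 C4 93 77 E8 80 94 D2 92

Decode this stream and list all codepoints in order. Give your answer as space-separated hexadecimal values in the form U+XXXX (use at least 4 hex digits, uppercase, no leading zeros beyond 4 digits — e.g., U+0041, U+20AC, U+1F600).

Byte[0]=C4: 2-byte lead, need 1 cont bytes. acc=0x4
Byte[1]=8A: continuation. acc=(acc<<6)|0x0A=0x10A
Completed: cp=U+010A (starts at byte 0)
Byte[2]=E7: 3-byte lead, need 2 cont bytes. acc=0x7
Byte[3]=8B: continuation. acc=(acc<<6)|0x0B=0x1CB
Byte[4]=B4: continuation. acc=(acc<<6)|0x34=0x72F4
Completed: cp=U+72F4 (starts at byte 2)
Byte[5]=C4: 2-byte lead, need 1 cont bytes. acc=0x4
Byte[6]=93: continuation. acc=(acc<<6)|0x13=0x113
Completed: cp=U+0113 (starts at byte 5)
Byte[7]=77: 1-byte ASCII. cp=U+0077
Byte[8]=E8: 3-byte lead, need 2 cont bytes. acc=0x8
Byte[9]=80: continuation. acc=(acc<<6)|0x00=0x200
Byte[10]=94: continuation. acc=(acc<<6)|0x14=0x8014
Completed: cp=U+8014 (starts at byte 8)
Byte[11]=D2: 2-byte lead, need 1 cont bytes. acc=0x12
Byte[12]=92: continuation. acc=(acc<<6)|0x12=0x492
Completed: cp=U+0492 (starts at byte 11)

Answer: U+010A U+72F4 U+0113 U+0077 U+8014 U+0492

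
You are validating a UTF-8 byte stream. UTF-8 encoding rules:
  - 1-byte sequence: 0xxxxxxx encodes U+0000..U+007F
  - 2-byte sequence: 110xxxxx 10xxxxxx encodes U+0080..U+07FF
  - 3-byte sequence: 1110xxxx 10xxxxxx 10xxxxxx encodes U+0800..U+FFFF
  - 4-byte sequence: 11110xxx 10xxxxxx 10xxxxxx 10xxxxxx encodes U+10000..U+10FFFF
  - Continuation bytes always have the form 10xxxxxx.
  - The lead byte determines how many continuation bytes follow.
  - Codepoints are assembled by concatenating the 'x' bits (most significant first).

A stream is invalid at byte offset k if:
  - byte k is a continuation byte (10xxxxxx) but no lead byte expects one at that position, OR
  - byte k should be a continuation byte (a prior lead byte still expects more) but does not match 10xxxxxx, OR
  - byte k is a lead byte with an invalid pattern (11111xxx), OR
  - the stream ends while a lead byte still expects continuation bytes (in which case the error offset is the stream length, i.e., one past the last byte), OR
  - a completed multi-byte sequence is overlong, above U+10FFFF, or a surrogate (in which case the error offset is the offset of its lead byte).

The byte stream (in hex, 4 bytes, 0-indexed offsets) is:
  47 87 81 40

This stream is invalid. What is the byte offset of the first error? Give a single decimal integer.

Byte[0]=47: 1-byte ASCII. cp=U+0047
Byte[1]=87: INVALID lead byte (not 0xxx/110x/1110/11110)

Answer: 1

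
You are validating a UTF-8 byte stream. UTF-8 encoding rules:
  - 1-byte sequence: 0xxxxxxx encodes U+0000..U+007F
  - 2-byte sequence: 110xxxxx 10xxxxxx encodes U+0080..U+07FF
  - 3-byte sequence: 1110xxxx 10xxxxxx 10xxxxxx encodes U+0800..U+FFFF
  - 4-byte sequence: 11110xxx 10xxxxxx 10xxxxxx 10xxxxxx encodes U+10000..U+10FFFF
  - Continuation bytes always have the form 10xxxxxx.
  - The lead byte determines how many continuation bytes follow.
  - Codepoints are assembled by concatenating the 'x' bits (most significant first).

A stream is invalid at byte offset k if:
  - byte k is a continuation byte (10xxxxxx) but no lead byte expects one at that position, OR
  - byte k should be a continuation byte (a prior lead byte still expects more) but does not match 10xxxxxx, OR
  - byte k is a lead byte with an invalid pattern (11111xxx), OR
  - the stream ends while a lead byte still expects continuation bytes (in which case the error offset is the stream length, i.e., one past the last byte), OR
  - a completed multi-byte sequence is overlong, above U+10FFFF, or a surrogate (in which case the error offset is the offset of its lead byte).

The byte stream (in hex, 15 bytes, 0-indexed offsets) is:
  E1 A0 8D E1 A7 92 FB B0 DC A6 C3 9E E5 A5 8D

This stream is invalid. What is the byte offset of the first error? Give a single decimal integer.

Byte[0]=E1: 3-byte lead, need 2 cont bytes. acc=0x1
Byte[1]=A0: continuation. acc=(acc<<6)|0x20=0x60
Byte[2]=8D: continuation. acc=(acc<<6)|0x0D=0x180D
Completed: cp=U+180D (starts at byte 0)
Byte[3]=E1: 3-byte lead, need 2 cont bytes. acc=0x1
Byte[4]=A7: continuation. acc=(acc<<6)|0x27=0x67
Byte[5]=92: continuation. acc=(acc<<6)|0x12=0x19D2
Completed: cp=U+19D2 (starts at byte 3)
Byte[6]=FB: INVALID lead byte (not 0xxx/110x/1110/11110)

Answer: 6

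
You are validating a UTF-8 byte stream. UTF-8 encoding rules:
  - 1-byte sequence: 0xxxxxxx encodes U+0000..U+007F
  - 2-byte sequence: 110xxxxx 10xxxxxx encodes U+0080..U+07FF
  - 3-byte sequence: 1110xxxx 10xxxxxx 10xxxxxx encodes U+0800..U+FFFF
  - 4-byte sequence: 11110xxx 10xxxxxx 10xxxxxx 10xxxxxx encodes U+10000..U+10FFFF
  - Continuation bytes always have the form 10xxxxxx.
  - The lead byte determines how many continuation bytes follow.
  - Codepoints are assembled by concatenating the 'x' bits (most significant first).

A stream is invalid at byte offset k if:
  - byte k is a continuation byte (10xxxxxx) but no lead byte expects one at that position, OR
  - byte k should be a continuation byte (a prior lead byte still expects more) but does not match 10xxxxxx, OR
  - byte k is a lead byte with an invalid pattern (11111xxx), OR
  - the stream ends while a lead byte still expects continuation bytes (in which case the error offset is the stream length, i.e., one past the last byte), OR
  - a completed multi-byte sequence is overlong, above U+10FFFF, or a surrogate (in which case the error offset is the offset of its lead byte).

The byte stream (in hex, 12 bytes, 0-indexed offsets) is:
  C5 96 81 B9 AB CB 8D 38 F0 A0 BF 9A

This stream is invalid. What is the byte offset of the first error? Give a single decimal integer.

Answer: 2

Derivation:
Byte[0]=C5: 2-byte lead, need 1 cont bytes. acc=0x5
Byte[1]=96: continuation. acc=(acc<<6)|0x16=0x156
Completed: cp=U+0156 (starts at byte 0)
Byte[2]=81: INVALID lead byte (not 0xxx/110x/1110/11110)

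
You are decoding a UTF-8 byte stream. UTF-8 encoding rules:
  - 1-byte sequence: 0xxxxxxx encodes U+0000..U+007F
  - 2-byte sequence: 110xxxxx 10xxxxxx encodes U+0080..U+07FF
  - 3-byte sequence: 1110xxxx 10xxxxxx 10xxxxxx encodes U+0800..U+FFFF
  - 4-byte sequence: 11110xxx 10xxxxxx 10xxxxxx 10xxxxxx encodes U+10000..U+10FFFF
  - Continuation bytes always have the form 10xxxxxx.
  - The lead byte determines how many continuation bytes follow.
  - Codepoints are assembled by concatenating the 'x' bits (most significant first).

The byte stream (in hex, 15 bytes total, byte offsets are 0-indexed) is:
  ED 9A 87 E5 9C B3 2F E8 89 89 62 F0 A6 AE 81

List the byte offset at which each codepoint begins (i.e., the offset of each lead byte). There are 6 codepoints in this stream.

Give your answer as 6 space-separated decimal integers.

Byte[0]=ED: 3-byte lead, need 2 cont bytes. acc=0xD
Byte[1]=9A: continuation. acc=(acc<<6)|0x1A=0x35A
Byte[2]=87: continuation. acc=(acc<<6)|0x07=0xD687
Completed: cp=U+D687 (starts at byte 0)
Byte[3]=E5: 3-byte lead, need 2 cont bytes. acc=0x5
Byte[4]=9C: continuation. acc=(acc<<6)|0x1C=0x15C
Byte[5]=B3: continuation. acc=(acc<<6)|0x33=0x5733
Completed: cp=U+5733 (starts at byte 3)
Byte[6]=2F: 1-byte ASCII. cp=U+002F
Byte[7]=E8: 3-byte lead, need 2 cont bytes. acc=0x8
Byte[8]=89: continuation. acc=(acc<<6)|0x09=0x209
Byte[9]=89: continuation. acc=(acc<<6)|0x09=0x8249
Completed: cp=U+8249 (starts at byte 7)
Byte[10]=62: 1-byte ASCII. cp=U+0062
Byte[11]=F0: 4-byte lead, need 3 cont bytes. acc=0x0
Byte[12]=A6: continuation. acc=(acc<<6)|0x26=0x26
Byte[13]=AE: continuation. acc=(acc<<6)|0x2E=0x9AE
Byte[14]=81: continuation. acc=(acc<<6)|0x01=0x26B81
Completed: cp=U+26B81 (starts at byte 11)

Answer: 0 3 6 7 10 11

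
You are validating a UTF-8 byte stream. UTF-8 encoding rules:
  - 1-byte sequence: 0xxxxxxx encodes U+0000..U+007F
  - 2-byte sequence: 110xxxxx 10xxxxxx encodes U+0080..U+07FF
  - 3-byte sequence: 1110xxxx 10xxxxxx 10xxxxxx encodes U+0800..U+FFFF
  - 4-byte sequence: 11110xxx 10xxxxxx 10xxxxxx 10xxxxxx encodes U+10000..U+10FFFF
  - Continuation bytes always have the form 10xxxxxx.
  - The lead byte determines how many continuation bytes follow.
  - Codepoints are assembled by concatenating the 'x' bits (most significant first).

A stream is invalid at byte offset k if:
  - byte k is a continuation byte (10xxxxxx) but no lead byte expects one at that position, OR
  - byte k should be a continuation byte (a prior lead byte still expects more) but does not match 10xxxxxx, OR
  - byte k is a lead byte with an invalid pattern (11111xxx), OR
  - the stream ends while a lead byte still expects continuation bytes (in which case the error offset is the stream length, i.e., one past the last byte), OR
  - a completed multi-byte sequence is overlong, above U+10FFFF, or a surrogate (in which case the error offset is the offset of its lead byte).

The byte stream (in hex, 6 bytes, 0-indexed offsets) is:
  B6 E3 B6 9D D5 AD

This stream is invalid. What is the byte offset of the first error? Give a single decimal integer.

Byte[0]=B6: INVALID lead byte (not 0xxx/110x/1110/11110)

Answer: 0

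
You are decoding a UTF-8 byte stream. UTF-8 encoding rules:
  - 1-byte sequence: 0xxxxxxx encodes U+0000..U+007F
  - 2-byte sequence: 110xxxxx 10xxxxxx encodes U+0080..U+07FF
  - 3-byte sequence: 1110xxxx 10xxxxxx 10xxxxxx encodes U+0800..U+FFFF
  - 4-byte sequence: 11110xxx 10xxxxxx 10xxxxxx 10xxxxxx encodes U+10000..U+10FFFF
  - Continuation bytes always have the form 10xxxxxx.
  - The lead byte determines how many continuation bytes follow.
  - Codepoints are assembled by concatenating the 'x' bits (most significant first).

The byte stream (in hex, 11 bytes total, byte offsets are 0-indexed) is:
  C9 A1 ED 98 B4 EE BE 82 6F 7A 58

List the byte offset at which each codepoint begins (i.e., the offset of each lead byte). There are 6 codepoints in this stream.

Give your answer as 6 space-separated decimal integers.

Byte[0]=C9: 2-byte lead, need 1 cont bytes. acc=0x9
Byte[1]=A1: continuation. acc=(acc<<6)|0x21=0x261
Completed: cp=U+0261 (starts at byte 0)
Byte[2]=ED: 3-byte lead, need 2 cont bytes. acc=0xD
Byte[3]=98: continuation. acc=(acc<<6)|0x18=0x358
Byte[4]=B4: continuation. acc=(acc<<6)|0x34=0xD634
Completed: cp=U+D634 (starts at byte 2)
Byte[5]=EE: 3-byte lead, need 2 cont bytes. acc=0xE
Byte[6]=BE: continuation. acc=(acc<<6)|0x3E=0x3BE
Byte[7]=82: continuation. acc=(acc<<6)|0x02=0xEF82
Completed: cp=U+EF82 (starts at byte 5)
Byte[8]=6F: 1-byte ASCII. cp=U+006F
Byte[9]=7A: 1-byte ASCII. cp=U+007A
Byte[10]=58: 1-byte ASCII. cp=U+0058

Answer: 0 2 5 8 9 10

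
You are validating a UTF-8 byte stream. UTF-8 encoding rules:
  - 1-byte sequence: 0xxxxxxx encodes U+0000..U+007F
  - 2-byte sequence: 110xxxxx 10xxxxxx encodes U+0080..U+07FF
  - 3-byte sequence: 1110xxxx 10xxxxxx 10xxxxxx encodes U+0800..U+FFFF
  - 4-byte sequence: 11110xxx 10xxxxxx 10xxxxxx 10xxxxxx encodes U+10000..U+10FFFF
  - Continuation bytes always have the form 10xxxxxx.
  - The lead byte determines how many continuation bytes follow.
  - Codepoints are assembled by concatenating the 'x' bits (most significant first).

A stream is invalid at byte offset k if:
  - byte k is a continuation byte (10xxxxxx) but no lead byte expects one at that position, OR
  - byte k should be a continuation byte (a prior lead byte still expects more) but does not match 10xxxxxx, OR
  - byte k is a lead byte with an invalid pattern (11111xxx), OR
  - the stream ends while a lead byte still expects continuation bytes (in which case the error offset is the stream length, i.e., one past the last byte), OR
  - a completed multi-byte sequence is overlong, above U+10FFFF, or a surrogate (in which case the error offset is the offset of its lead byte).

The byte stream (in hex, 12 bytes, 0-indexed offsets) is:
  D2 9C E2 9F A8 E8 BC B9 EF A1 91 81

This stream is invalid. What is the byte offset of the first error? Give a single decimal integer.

Byte[0]=D2: 2-byte lead, need 1 cont bytes. acc=0x12
Byte[1]=9C: continuation. acc=(acc<<6)|0x1C=0x49C
Completed: cp=U+049C (starts at byte 0)
Byte[2]=E2: 3-byte lead, need 2 cont bytes. acc=0x2
Byte[3]=9F: continuation. acc=(acc<<6)|0x1F=0x9F
Byte[4]=A8: continuation. acc=(acc<<6)|0x28=0x27E8
Completed: cp=U+27E8 (starts at byte 2)
Byte[5]=E8: 3-byte lead, need 2 cont bytes. acc=0x8
Byte[6]=BC: continuation. acc=(acc<<6)|0x3C=0x23C
Byte[7]=B9: continuation. acc=(acc<<6)|0x39=0x8F39
Completed: cp=U+8F39 (starts at byte 5)
Byte[8]=EF: 3-byte lead, need 2 cont bytes. acc=0xF
Byte[9]=A1: continuation. acc=(acc<<6)|0x21=0x3E1
Byte[10]=91: continuation. acc=(acc<<6)|0x11=0xF851
Completed: cp=U+F851 (starts at byte 8)
Byte[11]=81: INVALID lead byte (not 0xxx/110x/1110/11110)

Answer: 11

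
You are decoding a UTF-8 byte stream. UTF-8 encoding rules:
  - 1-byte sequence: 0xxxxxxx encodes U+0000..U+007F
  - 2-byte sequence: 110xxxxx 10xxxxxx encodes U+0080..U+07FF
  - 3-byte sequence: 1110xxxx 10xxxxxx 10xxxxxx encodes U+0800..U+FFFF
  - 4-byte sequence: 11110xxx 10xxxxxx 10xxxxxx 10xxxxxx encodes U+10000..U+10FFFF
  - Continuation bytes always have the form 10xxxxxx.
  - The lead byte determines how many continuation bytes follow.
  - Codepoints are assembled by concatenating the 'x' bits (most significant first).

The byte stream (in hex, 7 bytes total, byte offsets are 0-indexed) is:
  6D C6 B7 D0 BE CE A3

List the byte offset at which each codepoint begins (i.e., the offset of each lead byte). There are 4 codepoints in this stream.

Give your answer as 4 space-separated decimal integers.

Byte[0]=6D: 1-byte ASCII. cp=U+006D
Byte[1]=C6: 2-byte lead, need 1 cont bytes. acc=0x6
Byte[2]=B7: continuation. acc=(acc<<6)|0x37=0x1B7
Completed: cp=U+01B7 (starts at byte 1)
Byte[3]=D0: 2-byte lead, need 1 cont bytes. acc=0x10
Byte[4]=BE: continuation. acc=(acc<<6)|0x3E=0x43E
Completed: cp=U+043E (starts at byte 3)
Byte[5]=CE: 2-byte lead, need 1 cont bytes. acc=0xE
Byte[6]=A3: continuation. acc=(acc<<6)|0x23=0x3A3
Completed: cp=U+03A3 (starts at byte 5)

Answer: 0 1 3 5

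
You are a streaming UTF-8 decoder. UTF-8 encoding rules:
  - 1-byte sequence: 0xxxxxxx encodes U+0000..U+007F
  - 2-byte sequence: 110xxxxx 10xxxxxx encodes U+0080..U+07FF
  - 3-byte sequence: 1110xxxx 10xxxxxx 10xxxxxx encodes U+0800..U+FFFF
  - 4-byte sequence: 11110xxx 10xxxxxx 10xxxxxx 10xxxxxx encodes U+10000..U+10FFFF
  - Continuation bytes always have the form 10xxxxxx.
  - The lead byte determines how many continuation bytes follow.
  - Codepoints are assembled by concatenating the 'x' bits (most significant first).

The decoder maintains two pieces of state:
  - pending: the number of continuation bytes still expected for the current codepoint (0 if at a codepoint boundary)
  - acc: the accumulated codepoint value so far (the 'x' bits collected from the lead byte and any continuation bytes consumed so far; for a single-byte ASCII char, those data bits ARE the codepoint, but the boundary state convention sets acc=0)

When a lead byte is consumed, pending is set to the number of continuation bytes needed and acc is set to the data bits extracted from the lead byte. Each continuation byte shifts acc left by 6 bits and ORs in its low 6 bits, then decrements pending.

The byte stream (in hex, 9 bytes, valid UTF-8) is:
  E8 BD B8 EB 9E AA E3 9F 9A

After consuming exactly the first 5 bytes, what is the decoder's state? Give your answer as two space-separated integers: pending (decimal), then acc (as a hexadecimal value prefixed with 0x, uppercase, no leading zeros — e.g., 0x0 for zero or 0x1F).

Answer: 1 0x2DE

Derivation:
Byte[0]=E8: 3-byte lead. pending=2, acc=0x8
Byte[1]=BD: continuation. acc=(acc<<6)|0x3D=0x23D, pending=1
Byte[2]=B8: continuation. acc=(acc<<6)|0x38=0x8F78, pending=0
Byte[3]=EB: 3-byte lead. pending=2, acc=0xB
Byte[4]=9E: continuation. acc=(acc<<6)|0x1E=0x2DE, pending=1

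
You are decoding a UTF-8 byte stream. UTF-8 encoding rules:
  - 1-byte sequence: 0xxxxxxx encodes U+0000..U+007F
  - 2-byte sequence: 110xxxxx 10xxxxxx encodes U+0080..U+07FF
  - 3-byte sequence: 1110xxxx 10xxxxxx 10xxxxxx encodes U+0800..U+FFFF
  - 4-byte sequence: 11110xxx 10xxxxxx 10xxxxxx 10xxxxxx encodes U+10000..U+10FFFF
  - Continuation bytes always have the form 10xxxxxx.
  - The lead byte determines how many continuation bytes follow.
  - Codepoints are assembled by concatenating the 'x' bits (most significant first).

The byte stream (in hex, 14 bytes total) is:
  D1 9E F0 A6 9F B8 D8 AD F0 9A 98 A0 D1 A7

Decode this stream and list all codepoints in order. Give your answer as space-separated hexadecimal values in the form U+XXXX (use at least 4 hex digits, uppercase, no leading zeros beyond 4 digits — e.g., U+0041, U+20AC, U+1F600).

Answer: U+045E U+267F8 U+062D U+1A620 U+0467

Derivation:
Byte[0]=D1: 2-byte lead, need 1 cont bytes. acc=0x11
Byte[1]=9E: continuation. acc=(acc<<6)|0x1E=0x45E
Completed: cp=U+045E (starts at byte 0)
Byte[2]=F0: 4-byte lead, need 3 cont bytes. acc=0x0
Byte[3]=A6: continuation. acc=(acc<<6)|0x26=0x26
Byte[4]=9F: continuation. acc=(acc<<6)|0x1F=0x99F
Byte[5]=B8: continuation. acc=(acc<<6)|0x38=0x267F8
Completed: cp=U+267F8 (starts at byte 2)
Byte[6]=D8: 2-byte lead, need 1 cont bytes. acc=0x18
Byte[7]=AD: continuation. acc=(acc<<6)|0x2D=0x62D
Completed: cp=U+062D (starts at byte 6)
Byte[8]=F0: 4-byte lead, need 3 cont bytes. acc=0x0
Byte[9]=9A: continuation. acc=(acc<<6)|0x1A=0x1A
Byte[10]=98: continuation. acc=(acc<<6)|0x18=0x698
Byte[11]=A0: continuation. acc=(acc<<6)|0x20=0x1A620
Completed: cp=U+1A620 (starts at byte 8)
Byte[12]=D1: 2-byte lead, need 1 cont bytes. acc=0x11
Byte[13]=A7: continuation. acc=(acc<<6)|0x27=0x467
Completed: cp=U+0467 (starts at byte 12)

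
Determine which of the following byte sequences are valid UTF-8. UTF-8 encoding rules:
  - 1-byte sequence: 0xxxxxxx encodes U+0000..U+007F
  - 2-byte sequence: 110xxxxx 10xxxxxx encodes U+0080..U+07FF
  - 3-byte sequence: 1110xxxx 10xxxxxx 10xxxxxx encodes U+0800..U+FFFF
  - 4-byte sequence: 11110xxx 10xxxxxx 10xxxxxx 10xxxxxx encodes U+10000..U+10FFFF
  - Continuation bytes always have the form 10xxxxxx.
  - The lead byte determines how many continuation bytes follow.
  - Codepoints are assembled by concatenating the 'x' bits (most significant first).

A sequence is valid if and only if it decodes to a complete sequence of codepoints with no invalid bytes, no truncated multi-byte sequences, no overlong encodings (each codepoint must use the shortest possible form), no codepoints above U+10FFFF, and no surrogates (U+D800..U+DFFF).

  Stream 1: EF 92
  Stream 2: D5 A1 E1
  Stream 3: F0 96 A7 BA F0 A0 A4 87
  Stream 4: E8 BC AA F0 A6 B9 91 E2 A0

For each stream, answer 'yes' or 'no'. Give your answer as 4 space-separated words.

Answer: no no yes no

Derivation:
Stream 1: error at byte offset 2. INVALID
Stream 2: error at byte offset 3. INVALID
Stream 3: decodes cleanly. VALID
Stream 4: error at byte offset 9. INVALID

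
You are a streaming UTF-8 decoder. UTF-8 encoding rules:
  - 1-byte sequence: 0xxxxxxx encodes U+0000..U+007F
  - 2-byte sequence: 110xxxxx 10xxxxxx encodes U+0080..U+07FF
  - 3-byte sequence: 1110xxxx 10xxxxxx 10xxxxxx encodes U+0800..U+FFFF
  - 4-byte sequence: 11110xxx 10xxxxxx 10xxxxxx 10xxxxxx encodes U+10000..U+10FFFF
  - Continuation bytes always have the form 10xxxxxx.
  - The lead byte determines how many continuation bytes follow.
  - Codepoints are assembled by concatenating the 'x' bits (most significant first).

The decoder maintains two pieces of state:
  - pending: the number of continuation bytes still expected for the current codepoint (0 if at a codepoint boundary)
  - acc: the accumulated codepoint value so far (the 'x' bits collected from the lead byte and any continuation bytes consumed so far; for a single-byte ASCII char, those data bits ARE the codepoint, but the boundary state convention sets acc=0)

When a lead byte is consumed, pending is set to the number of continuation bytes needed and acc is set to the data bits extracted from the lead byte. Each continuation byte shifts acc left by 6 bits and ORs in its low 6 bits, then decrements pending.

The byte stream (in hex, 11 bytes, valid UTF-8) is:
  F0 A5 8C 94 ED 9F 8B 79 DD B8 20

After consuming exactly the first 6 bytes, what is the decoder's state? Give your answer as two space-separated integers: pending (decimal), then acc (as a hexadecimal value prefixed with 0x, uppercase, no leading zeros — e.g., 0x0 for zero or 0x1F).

Answer: 1 0x35F

Derivation:
Byte[0]=F0: 4-byte lead. pending=3, acc=0x0
Byte[1]=A5: continuation. acc=(acc<<6)|0x25=0x25, pending=2
Byte[2]=8C: continuation. acc=(acc<<6)|0x0C=0x94C, pending=1
Byte[3]=94: continuation. acc=(acc<<6)|0x14=0x25314, pending=0
Byte[4]=ED: 3-byte lead. pending=2, acc=0xD
Byte[5]=9F: continuation. acc=(acc<<6)|0x1F=0x35F, pending=1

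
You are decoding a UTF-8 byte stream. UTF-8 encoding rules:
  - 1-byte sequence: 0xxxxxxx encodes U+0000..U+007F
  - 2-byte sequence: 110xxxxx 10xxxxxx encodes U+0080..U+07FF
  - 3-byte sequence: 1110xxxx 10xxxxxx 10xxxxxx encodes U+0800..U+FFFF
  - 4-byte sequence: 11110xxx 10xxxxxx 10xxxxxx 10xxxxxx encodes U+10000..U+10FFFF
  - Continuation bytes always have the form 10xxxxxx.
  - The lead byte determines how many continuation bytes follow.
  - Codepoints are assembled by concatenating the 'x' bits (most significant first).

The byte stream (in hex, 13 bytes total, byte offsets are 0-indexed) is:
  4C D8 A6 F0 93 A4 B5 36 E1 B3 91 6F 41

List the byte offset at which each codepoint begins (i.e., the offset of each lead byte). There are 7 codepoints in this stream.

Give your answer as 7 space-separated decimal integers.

Byte[0]=4C: 1-byte ASCII. cp=U+004C
Byte[1]=D8: 2-byte lead, need 1 cont bytes. acc=0x18
Byte[2]=A6: continuation. acc=(acc<<6)|0x26=0x626
Completed: cp=U+0626 (starts at byte 1)
Byte[3]=F0: 4-byte lead, need 3 cont bytes. acc=0x0
Byte[4]=93: continuation. acc=(acc<<6)|0x13=0x13
Byte[5]=A4: continuation. acc=(acc<<6)|0x24=0x4E4
Byte[6]=B5: continuation. acc=(acc<<6)|0x35=0x13935
Completed: cp=U+13935 (starts at byte 3)
Byte[7]=36: 1-byte ASCII. cp=U+0036
Byte[8]=E1: 3-byte lead, need 2 cont bytes. acc=0x1
Byte[9]=B3: continuation. acc=(acc<<6)|0x33=0x73
Byte[10]=91: continuation. acc=(acc<<6)|0x11=0x1CD1
Completed: cp=U+1CD1 (starts at byte 8)
Byte[11]=6F: 1-byte ASCII. cp=U+006F
Byte[12]=41: 1-byte ASCII. cp=U+0041

Answer: 0 1 3 7 8 11 12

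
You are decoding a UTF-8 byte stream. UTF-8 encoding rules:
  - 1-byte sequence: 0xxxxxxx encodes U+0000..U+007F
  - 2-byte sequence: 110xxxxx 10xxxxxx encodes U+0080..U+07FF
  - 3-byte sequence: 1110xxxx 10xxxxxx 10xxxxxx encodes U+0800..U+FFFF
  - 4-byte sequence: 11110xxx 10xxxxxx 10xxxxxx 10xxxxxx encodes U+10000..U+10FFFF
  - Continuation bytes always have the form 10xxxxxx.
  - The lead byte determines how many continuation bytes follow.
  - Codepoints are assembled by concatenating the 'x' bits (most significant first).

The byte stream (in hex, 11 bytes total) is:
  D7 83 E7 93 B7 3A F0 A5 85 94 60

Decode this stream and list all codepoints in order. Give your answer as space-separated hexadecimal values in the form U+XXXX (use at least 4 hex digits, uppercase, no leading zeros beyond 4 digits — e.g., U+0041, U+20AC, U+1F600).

Answer: U+05C3 U+74F7 U+003A U+25154 U+0060

Derivation:
Byte[0]=D7: 2-byte lead, need 1 cont bytes. acc=0x17
Byte[1]=83: continuation. acc=(acc<<6)|0x03=0x5C3
Completed: cp=U+05C3 (starts at byte 0)
Byte[2]=E7: 3-byte lead, need 2 cont bytes. acc=0x7
Byte[3]=93: continuation. acc=(acc<<6)|0x13=0x1D3
Byte[4]=B7: continuation. acc=(acc<<6)|0x37=0x74F7
Completed: cp=U+74F7 (starts at byte 2)
Byte[5]=3A: 1-byte ASCII. cp=U+003A
Byte[6]=F0: 4-byte lead, need 3 cont bytes. acc=0x0
Byte[7]=A5: continuation. acc=(acc<<6)|0x25=0x25
Byte[8]=85: continuation. acc=(acc<<6)|0x05=0x945
Byte[9]=94: continuation. acc=(acc<<6)|0x14=0x25154
Completed: cp=U+25154 (starts at byte 6)
Byte[10]=60: 1-byte ASCII. cp=U+0060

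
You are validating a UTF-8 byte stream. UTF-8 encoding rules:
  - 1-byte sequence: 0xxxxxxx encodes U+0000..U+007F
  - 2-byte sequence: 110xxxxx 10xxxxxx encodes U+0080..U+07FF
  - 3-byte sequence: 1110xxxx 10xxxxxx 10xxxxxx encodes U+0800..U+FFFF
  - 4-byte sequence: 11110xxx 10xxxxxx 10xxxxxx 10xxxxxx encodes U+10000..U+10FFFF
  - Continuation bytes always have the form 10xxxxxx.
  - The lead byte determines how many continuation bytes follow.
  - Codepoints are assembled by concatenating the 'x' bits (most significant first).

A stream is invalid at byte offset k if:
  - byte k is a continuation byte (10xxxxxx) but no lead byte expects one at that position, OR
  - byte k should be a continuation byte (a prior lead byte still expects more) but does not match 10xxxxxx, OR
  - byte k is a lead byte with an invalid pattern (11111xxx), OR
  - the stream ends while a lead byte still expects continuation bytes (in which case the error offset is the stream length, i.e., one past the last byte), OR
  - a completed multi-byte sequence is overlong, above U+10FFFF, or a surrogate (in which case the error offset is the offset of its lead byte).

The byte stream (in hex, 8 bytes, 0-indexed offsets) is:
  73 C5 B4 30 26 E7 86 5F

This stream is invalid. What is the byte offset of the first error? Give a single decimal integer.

Byte[0]=73: 1-byte ASCII. cp=U+0073
Byte[1]=C5: 2-byte lead, need 1 cont bytes. acc=0x5
Byte[2]=B4: continuation. acc=(acc<<6)|0x34=0x174
Completed: cp=U+0174 (starts at byte 1)
Byte[3]=30: 1-byte ASCII. cp=U+0030
Byte[4]=26: 1-byte ASCII. cp=U+0026
Byte[5]=E7: 3-byte lead, need 2 cont bytes. acc=0x7
Byte[6]=86: continuation. acc=(acc<<6)|0x06=0x1C6
Byte[7]=5F: expected 10xxxxxx continuation. INVALID

Answer: 7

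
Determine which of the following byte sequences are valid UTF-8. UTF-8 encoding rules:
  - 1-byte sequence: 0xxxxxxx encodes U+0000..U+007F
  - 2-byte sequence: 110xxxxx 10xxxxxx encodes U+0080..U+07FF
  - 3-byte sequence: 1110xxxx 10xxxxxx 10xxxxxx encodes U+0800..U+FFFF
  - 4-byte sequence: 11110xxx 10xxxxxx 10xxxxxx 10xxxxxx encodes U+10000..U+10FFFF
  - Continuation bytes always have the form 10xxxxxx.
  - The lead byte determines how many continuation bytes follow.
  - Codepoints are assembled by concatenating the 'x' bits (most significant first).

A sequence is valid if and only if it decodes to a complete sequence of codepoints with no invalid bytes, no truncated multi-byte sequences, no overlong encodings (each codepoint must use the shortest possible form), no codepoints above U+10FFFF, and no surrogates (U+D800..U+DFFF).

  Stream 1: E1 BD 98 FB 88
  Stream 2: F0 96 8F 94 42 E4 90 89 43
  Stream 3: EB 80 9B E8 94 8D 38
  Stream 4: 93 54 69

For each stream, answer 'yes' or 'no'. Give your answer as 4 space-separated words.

Stream 1: error at byte offset 3. INVALID
Stream 2: decodes cleanly. VALID
Stream 3: decodes cleanly. VALID
Stream 4: error at byte offset 0. INVALID

Answer: no yes yes no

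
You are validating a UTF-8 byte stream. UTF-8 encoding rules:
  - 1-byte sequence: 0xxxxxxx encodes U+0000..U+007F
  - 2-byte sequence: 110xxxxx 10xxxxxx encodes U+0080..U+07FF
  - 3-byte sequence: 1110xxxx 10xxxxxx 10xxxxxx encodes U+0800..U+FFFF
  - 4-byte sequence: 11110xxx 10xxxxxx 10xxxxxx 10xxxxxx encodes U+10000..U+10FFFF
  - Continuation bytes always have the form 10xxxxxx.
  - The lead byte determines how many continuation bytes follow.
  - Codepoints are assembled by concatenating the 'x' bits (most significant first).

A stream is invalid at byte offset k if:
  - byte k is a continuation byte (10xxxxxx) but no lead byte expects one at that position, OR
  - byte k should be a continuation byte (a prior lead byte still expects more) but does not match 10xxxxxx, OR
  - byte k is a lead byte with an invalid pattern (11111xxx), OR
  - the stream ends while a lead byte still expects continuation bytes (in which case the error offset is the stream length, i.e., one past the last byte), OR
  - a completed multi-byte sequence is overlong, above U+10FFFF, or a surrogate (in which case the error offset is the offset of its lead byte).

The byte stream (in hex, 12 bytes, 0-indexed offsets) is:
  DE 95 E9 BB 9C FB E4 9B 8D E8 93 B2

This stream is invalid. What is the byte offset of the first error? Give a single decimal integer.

Byte[0]=DE: 2-byte lead, need 1 cont bytes. acc=0x1E
Byte[1]=95: continuation. acc=(acc<<6)|0x15=0x795
Completed: cp=U+0795 (starts at byte 0)
Byte[2]=E9: 3-byte lead, need 2 cont bytes. acc=0x9
Byte[3]=BB: continuation. acc=(acc<<6)|0x3B=0x27B
Byte[4]=9C: continuation. acc=(acc<<6)|0x1C=0x9EDC
Completed: cp=U+9EDC (starts at byte 2)
Byte[5]=FB: INVALID lead byte (not 0xxx/110x/1110/11110)

Answer: 5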